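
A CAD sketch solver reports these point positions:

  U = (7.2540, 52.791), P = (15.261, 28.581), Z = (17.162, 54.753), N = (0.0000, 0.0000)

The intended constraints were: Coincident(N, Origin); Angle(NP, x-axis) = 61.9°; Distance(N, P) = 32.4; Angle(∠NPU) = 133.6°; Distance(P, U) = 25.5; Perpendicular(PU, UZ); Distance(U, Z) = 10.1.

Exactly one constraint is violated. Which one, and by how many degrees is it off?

Perpendicular(PU, UZ) — off by 7.10°.

N = (0.00, 0.00) ✓; NP at 61.90° ✓; |NP| = 32.40 ✓; ∠NPU = 133.6° ✓; |PU| = 25.50 ✓; ∠(PU, UZ) = 97.10° ✗; |UZ| = 10.10 ✓.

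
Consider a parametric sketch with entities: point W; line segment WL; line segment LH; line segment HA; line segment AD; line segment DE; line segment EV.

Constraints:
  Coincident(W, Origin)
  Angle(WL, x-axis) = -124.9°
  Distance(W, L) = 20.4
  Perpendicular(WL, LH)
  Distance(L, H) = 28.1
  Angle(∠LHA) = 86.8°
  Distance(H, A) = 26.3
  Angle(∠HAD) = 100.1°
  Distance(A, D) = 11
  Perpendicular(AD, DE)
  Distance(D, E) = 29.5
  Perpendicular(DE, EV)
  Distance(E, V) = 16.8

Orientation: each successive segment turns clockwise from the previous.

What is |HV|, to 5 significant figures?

3.7981

AD is perpendicular to DE, so DE runs at -118.00°; with |DE| = 29.5, E = (-22.627, -11.169). DE is perpendicular to EV, so EV runs at 152.00°; with |EV| = 16.8, V = (-37.461, -3.2814). Then |HV| = |V − H| = 3.7981.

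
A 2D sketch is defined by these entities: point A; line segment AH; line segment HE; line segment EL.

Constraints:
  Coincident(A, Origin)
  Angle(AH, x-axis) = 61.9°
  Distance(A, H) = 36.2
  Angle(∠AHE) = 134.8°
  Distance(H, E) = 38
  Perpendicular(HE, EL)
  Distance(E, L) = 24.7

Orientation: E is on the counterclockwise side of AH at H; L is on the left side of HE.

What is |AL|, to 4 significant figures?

63.52

A is at the origin; AH runs at 61.9° with length 36.2, so H = 36.2·(cos 61.9°, sin 61.9°) = (17.05, 31.93). ∠AHE = 134.8°, so HE runs at 61.9° + (180° − 134.8°) = 107.1° from the x-axis; with |HE| = 38.0, E = H + 38.0·(cos 107.1°, sin 107.1°) = (5.877, 68.25). The perpendicularity gives EL at right angles to HE; with |EL| = 24.7 on the left of HE, L = E + 24.7·(-0.9558, -0.2940) = (-17.73, 60.99). Then |AL| = |L − A| = 63.52.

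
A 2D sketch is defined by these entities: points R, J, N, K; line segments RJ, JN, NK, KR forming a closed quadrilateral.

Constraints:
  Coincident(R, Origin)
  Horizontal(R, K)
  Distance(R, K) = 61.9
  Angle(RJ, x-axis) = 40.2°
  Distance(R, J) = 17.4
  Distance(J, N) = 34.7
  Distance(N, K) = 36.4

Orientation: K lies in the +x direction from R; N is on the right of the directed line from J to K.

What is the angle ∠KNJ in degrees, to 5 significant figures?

89.093°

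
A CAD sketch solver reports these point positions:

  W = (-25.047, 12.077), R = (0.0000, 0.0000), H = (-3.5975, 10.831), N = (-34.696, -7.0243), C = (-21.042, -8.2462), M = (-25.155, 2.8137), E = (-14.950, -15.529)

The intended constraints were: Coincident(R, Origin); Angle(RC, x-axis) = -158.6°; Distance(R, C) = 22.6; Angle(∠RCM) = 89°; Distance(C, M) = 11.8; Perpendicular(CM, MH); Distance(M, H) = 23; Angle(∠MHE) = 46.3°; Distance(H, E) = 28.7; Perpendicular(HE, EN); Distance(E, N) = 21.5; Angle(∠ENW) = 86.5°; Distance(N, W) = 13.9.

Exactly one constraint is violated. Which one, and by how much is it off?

Distance(N, W) = 13.9 — off by 7.50.

R = (0.00, 0.00) ✓; RC at -158.6° ✓; |RC| = 22.60 ✓; ∠RCM = 89.00° ✓; |CM| = 11.80 ✓; ∠(CM, MH) = 90.00° ✓; |MH| = 23.00 ✓; ∠MHE = 46.30° ✓; |HE| = 28.70 ✓; ∠(HE, EN) = 90.00° ✓; |EN| = 21.50 ✓; ∠ENW = 86.50° ✓; |NW| = 21.40 ✗.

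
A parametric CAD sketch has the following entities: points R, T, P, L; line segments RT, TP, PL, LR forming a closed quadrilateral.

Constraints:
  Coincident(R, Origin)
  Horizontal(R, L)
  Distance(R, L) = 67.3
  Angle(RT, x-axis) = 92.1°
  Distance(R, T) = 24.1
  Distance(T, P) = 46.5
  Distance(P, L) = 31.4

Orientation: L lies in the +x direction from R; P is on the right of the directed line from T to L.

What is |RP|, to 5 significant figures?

36.382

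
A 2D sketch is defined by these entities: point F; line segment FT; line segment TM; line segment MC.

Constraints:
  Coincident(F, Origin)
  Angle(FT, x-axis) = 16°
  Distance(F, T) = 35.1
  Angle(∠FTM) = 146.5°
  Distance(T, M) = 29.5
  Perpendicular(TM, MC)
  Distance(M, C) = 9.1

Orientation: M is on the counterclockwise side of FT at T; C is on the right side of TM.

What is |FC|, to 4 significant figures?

65.30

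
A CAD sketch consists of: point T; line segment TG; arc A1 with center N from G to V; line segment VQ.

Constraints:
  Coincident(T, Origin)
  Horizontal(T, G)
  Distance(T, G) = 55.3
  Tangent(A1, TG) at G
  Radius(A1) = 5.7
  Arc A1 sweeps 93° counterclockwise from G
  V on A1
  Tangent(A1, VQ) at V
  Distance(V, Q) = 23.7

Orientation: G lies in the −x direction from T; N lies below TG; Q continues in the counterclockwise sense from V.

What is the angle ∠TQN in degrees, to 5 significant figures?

53.073°

T is at the origin; TG is horizontal with |TG| = 55.3 and G on the −x side, so G = (-55.300, 0.0000). A1 meets TG tangentially, so NG is at right angles to TG, so N = G + (0, -5.7) = (-55.300, -5.7000). On A1, G sits at bearing 90° from N; a 93° counterclockwise sweep puts V at bearing 183°, so V = N + 5.7·(cos 183°, sin 183°) = (-60.992, -5.9983). Since A1 is tangent to VQ there, NV ⟂ VQ, so VQ runs along (−sin 183°, cos 183°); with |VQ| = 23.7, Q = (-59.752, -29.666). Then cos ∠TQN = QT·QN / (|QT||QN|), giving 53.073°.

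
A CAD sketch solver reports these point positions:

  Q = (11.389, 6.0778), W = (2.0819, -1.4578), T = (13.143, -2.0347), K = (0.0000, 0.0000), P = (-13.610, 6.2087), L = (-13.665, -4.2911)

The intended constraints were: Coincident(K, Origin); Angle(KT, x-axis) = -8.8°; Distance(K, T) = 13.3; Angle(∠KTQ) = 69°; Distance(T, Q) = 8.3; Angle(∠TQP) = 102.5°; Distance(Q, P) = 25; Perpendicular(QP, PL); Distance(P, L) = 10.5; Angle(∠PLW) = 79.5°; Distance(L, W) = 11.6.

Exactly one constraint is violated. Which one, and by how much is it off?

Distance(L, W) = 11.6 — off by 4.40.

K = (0.00, 0.00) ✓; KT at -8.800° ✓; |KT| = 13.30 ✓; ∠KTQ = 69.00° ✓; |TQ| = 8.300 ✓; ∠TQP = 102.5° ✓; |QP| = 25.00 ✓; ∠(QP, PL) = 90.00° ✓; |PL| = 10.50 ✓; ∠PLW = 79.50° ✓; |LW| = 16.00 ✗.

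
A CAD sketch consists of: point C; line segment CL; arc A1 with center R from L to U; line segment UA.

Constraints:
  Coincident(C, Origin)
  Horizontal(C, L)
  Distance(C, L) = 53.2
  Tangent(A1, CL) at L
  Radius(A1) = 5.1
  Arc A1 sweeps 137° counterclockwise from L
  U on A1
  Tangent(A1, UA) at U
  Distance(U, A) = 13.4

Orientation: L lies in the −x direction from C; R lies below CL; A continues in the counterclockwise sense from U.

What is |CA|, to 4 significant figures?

50.20

C is at the origin; C and L share the same y with |CL| = 53.2 and L on the −x side, so L = (-53.20, 0.000). A1 meets CL tangentially, so RL is at right angles to CL, so R = L + (0, -5.1) = (-53.20, -5.100). On A1, L sits at bearing 90° from R; a 137° counterclockwise sweep puts U at bearing 227°, so U = R + 5.1·(cos 227°, sin 227°) = (-56.68, -8.830). Tangency of A1 to UA means the radius RU is perpendicular to UA, so UA runs along (−sin 227°, cos 227°); with |UA| = 13.4, A = (-46.88, -17.97). Then |CA| = |A − C| = 50.20.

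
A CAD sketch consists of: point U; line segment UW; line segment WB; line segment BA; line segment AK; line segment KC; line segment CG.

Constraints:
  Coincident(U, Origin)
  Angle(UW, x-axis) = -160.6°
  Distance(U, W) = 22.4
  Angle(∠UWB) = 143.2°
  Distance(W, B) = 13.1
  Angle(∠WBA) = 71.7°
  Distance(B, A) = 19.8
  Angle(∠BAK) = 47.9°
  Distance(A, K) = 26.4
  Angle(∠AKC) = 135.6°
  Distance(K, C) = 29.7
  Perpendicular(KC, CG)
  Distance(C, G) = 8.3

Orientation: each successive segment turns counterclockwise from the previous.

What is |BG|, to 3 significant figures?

31.0

∠AKC = 135.6° gives KC at 161° from the x-axis; with |KC| = 29.7, C = (-49.2, 9.66). KC ⟂ CG, so CG runs at -109°; with |CG| = 8.3, G = (-51.9, 1.81). Then |BG| = |G − B| = 31.0.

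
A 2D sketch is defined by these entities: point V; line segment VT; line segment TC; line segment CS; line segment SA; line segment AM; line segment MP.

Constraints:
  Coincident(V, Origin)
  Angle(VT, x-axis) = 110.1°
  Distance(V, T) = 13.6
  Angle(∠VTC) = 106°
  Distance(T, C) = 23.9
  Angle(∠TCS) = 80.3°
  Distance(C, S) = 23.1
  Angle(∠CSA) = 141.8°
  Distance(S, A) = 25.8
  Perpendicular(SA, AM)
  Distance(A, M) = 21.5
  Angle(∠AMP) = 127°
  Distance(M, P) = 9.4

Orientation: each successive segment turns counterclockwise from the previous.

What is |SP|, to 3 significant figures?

32.7

V is at the origin; VT runs at 110.1° with length 13.6, so T = (-4.67, 12.8). ∠VTC = 106.0° gives TC at -176° from the x-axis; with |TC| = 23.9, C = (-28.5, 11.1). ∠TCS = 80.3° gives CS at -76.2° from the x-axis; with |CS| = 23.1, S = (-23.0, -11.4). ∠CSA = 141.8° gives SA at -38.0° from the x-axis; with |SA| = 25.8, A = (-2.67, -27.3). SA is perpendicular to AM, so AM runs at 52.0°; with |AM| = 21.5, M = (10.6, -10.3). ∠AMP = 127.0° gives MP at 105° from the x-axis; with |MP| = 9.4, P = (8.13, -1.23). Then |SP| = |P − S| = 32.7.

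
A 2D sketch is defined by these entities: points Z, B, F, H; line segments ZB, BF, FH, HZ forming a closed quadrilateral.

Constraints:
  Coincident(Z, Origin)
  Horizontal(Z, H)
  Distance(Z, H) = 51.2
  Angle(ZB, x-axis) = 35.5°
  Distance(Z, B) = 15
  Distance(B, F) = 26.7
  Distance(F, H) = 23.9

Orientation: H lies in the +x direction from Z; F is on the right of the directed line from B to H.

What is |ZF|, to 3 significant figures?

32.1

Checks: |BF| = 26.70 ✓; |FH| = 23.90 ✓.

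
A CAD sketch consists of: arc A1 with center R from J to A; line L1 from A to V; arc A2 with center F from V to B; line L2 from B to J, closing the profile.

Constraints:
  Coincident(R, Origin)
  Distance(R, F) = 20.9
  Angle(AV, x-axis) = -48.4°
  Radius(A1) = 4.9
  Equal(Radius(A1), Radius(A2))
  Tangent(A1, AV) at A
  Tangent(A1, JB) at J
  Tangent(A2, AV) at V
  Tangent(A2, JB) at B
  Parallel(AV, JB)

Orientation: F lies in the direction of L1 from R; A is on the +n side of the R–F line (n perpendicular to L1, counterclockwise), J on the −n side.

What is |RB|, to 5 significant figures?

21.467

The slot axis is L1's direction at -48.4°, so u = (cos -48.4°, sin -48.4°) = (0.66393, -0.74780) and n = (−sin -48.4°, cos -48.4°) = (0.74780, 0.66393). R is at the origin and F lies 20.9 along u from R, so F = 20.9·u = (13.876, -15.629). Tangency of A1 to both parallel lines with radius 4.9 puts A and J at R ± 4.9·n: A = (3.6642, 3.2532), J = (-3.6642, -3.2532). Equal radii place V and B the same way about F: V = F + 4.9·n = (17.540, -12.376), B = F − 4.9·n = (10.212, -18.882). Then |RB| = |B − R| = 21.467.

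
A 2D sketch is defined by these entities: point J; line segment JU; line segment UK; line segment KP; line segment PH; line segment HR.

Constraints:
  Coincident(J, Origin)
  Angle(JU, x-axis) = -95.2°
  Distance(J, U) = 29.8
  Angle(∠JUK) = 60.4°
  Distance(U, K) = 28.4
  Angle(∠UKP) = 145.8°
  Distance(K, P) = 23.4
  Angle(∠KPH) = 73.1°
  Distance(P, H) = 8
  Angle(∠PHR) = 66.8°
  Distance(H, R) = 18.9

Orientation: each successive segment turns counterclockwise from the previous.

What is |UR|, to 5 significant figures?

36.413

J is at the origin; JU runs at -95.2° with length 29.8, so U = (-2.7009, -29.677). ∠JUK = 60.4° gives UK at 24.400° from the x-axis; with |UK| = 28.4, K = (23.163, -17.945). ∠UKP = 145.8° gives KP at 58.600° from the x-axis; with |KP| = 23.4, P = (35.354, 2.0279). ∠KPH = 73.1° gives PH at 165.50° from the x-axis; with |PH| = 8.0, H = (27.609, 4.0309). ∠PHR = 66.8° gives HR at -81.300° from the x-axis; with |HR| = 18.9, R = (30.468, -14.652). Then |UR| = |R − U| = 36.413.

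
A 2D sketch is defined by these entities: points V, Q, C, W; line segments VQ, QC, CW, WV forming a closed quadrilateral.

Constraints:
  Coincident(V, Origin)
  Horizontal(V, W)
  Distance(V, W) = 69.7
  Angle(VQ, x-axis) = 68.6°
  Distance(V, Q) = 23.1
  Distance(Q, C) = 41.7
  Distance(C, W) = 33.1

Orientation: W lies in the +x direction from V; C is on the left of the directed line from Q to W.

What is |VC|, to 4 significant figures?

56.43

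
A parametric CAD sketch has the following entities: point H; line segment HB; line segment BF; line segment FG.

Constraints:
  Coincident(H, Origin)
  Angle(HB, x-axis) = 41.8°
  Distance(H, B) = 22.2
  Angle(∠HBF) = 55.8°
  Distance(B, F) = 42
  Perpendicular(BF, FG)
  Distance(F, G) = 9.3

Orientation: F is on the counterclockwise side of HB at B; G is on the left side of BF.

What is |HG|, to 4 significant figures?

30.88

∠HBF = 55.8°, so BF runs at 41.8° + (180° − 55.8°) = 166.0° from the x-axis; with |BF| = 42.0, F = B + 42.0·(cos 166.0°, sin 166.0°) = (-24.20, 24.96). The perpendicularity gives FG at right angles to BF; with |FG| = 9.3 on the left of BF, G = F + 9.3·(-0.2419, -0.9703) = (-26.45, 15.93). Then |HG| = |G − H| = 30.88.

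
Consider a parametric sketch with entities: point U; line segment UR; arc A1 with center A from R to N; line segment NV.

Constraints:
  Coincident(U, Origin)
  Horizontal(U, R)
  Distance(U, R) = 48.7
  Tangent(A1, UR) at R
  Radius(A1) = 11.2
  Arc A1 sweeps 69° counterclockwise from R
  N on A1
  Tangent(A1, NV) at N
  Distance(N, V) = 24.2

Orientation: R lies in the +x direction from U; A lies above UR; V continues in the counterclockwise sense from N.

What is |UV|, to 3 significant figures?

74.1

U is at the origin; UR is horizontal with |UR| = 48.7 and R on the +x side, so R = (48.7, 0.00). The tangent condition forces AR to be normal to UR, so A = R + (0, 11.2) = (48.7, 11.2). On A1, R sits at bearing -90° from A; a 69° counterclockwise sweep puts N at bearing -21°, so N = A + 11.2·(cos -21°, sin -21°) = (59.2, 7.19). Tangency of A1 to NV means the radius AN is perpendicular to NV, so NV runs along (−sin -21°, cos -21°); with |NV| = 24.2, V = (67.8, 29.8). Then |UV| = |V − U| = 74.1.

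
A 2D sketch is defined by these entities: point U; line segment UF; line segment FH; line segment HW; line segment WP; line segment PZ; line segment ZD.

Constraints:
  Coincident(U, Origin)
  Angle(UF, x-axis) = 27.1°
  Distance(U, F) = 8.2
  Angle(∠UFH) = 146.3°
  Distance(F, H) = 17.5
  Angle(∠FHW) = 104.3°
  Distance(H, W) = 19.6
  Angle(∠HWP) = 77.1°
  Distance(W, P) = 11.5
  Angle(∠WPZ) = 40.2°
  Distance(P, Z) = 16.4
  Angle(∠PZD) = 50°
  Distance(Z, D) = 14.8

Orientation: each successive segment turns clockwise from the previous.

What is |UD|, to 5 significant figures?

35.606

U is at the origin; UF runs at 27.1° with length 8.2, so F = (7.2997, 3.7355). ∠UFH = 146.3° gives FH at -6.6000° from the x-axis; with |FH| = 17.5, H = (24.684, 1.7241). ∠FHW = 104.3° gives HW at -82.300° from the x-axis; with |HW| = 19.6, W = (27.310, -17.699). ∠HWP = 77.1° gives WP at 174.80° from the x-axis; with |WP| = 11.5, P = (15.857, -16.657). ∠WPZ = 40.2° gives PZ at 35.000° from the x-axis; with |PZ| = 16.4, Z = (29.291, -7.2503). ∠PZD = 50.0° gives ZD at -95.000° from the x-axis; with |ZD| = 14.8, D = (28.001, -21.994). Then |UD| = |D − U| = 35.606.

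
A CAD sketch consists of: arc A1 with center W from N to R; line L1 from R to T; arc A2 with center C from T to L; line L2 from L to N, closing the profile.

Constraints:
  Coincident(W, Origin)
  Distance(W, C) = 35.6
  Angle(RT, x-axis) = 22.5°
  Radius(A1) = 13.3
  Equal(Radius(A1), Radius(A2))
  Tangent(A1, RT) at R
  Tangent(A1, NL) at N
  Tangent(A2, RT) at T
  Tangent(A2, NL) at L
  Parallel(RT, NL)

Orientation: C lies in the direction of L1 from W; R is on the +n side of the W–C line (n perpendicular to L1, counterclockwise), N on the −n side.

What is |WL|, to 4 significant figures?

38.00

The slot axis is L1's direction at 22.5°, so u = (cos 22.5°, sin 22.5°) = (0.9239, 0.3827) and n = (−sin 22.5°, cos 22.5°) = (-0.3827, 0.9239). W is at the origin and C lies 35.6 along u from W, so C = 35.6·u = (32.89, 13.62). Tangency of A1 to both parallel lines with radius 13.3 puts R and N at W ± 13.3·n: R = (-5.090, 12.29), N = (5.090, -12.29). Equal radii place T and L the same way about C: T = C + 13.3·n = (27.80, 25.91), L = C − 13.3·n = (37.98, 1.336). Then |WL| = |L − W| = 38.00.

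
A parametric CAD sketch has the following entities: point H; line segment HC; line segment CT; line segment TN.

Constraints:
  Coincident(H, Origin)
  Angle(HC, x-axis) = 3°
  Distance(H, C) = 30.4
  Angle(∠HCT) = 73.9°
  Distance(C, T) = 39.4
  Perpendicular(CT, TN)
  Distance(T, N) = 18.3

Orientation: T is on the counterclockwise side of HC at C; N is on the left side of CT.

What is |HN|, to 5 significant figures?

32.834

H is at the origin; HC runs at 3.0° with length 30.4, so C = 30.4·(cos 3.0°, sin 3.0°) = (30.358, 1.5910). ∠HCT = 73.9°, so CT runs at 3.0° + (180° − 73.9°) = 109.10° from the x-axis; with |CT| = 39.4, T = C + 39.4·(cos 109.10°, sin 109.10°) = (17.466, 38.822). CT ⟂ TN; with |TN| = 18.3 on the left of CT, N = T + 18.3·(-0.94495, -0.32722) = (0.17339, 32.834). Then |HN| = |N − H| = 32.834.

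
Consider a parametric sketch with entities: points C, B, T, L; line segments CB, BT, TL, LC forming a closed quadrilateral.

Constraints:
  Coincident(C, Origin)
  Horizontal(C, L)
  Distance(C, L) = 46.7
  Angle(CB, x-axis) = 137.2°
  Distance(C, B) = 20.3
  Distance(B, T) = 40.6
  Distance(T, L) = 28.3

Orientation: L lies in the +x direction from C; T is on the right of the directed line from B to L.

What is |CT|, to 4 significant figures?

20.99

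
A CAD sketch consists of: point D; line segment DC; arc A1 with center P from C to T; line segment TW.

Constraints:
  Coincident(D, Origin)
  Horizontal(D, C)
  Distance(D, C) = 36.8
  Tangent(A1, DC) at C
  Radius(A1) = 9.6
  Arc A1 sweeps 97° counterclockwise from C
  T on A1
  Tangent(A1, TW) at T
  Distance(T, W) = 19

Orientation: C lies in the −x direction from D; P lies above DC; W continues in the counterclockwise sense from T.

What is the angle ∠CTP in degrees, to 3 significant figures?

41.5°

D is at the origin; D and C share the same y with |DC| = 36.8 and C on the −x side, so C = (-36.8, 0.00). Since A1 is tangent to DC there, PC ⟂ DC, so P = C + (0, 9.6) = (-36.8, 9.60). On A1, C sits at bearing -90° from P; a 97° counterclockwise sweep puts T at bearing 7°, so T = P + 9.6·(cos 7°, sin 7°) = (-27.3, 10.8). Then cos ∠CTP = TC·TP / (|TC||TP|), giving 41.5°.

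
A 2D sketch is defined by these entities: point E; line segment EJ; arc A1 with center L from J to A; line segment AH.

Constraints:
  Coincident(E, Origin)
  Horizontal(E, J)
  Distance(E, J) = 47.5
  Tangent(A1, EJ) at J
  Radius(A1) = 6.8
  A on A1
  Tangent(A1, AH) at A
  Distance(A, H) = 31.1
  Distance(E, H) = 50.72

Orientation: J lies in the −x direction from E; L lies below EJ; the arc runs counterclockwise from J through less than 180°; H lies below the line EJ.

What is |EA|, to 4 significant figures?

54.16

Checks: E.y = 0.00, J.y = 0.00 ✓; ∠(LJ, JE) = 90.00° ✓; |LJ| = 6.800 ✓; |LA| = 6.800 ✓; ∠(LA, AH) = 90.00° ✓; |AH| = 31.10 ✓; |EH| = 50.72 ✓.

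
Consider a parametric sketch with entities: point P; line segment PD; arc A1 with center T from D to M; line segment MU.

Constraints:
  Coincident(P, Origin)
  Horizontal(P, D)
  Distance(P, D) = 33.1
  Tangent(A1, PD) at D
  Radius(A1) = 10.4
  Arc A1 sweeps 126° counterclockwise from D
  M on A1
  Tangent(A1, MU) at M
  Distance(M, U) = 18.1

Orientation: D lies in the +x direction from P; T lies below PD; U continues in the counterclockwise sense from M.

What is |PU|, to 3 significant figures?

47.1

P is at the origin; PD is horizontal with |PD| = 33.1 and D on the +x side, so D = (33.1, 0.00). Since A1 is tangent to PD there, TD ⟂ PD, so T = D + (0, -10.4) = (33.1, -10.4). On A1, D sits at bearing 90° from T; a 126° counterclockwise sweep puts M at bearing 216°, so M = T + 10.4·(cos 216°, sin 216°) = (24.7, -16.5). The tangent condition forces TM to be normal to MU, so MU runs along (−sin 216°, cos 216°); with |MU| = 18.1, U = (35.3, -31.2). Then |PU| = |U − P| = 47.1.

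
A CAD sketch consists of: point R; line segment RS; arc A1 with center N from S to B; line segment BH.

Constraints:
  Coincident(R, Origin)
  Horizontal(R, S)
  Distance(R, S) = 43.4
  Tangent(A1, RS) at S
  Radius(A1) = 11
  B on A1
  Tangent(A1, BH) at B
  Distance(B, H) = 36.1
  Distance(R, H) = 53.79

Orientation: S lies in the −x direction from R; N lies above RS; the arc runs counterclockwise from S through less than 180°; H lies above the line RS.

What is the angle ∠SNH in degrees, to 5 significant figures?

156.66°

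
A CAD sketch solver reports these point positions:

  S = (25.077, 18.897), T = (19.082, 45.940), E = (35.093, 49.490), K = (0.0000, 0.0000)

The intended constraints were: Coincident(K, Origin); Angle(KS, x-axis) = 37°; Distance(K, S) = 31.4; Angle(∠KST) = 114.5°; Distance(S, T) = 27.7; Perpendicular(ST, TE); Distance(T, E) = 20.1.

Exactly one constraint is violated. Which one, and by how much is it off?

Distance(T, E) = 20.1 — off by 3.70.

K = (0.00, 0.00) ✓; KS at 37.00° ✓; |KS| = 31.40 ✓; ∠KST = 114.5° ✓; |ST| = 27.70 ✓; ∠(ST, TE) = 90.00° ✓; |TE| = 16.40 ✗.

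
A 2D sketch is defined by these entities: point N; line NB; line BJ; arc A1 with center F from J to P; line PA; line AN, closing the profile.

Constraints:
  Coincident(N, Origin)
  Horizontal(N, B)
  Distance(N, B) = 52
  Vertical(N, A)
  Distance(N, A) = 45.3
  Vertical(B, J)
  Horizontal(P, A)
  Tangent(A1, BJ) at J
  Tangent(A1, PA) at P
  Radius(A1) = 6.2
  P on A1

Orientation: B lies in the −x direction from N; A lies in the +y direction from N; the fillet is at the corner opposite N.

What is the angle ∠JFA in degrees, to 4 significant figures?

172.3°

The virtual corner opposite N is at (-52.00, 45.30). Since A1 is tangent to BJ there, FJ ⟂ BJ and the tangent condition forces FP to be normal to PA, with radius 6.2, so the center F sits 6.2 in from both sides at F = (-45.80, 39.10). That places the tangent points at J = (-52.00, 39.10) on BJ and P = (-45.80, 45.30) on PA. Then cos ∠JFA = FJ·FA / (|FJ||FA|), giving 172.3°.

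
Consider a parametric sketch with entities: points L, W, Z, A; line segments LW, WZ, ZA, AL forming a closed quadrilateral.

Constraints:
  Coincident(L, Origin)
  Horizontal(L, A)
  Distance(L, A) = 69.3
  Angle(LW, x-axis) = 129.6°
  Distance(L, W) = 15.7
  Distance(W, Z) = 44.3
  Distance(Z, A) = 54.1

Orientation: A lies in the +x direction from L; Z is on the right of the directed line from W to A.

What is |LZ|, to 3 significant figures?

28.6

L is at the origin; L and A share the same y with |LA| = 69.3 and A in +x, so A = (69.3, 0). LW runs at 129.6° with |LW| = 15.7, so W = (-10.0, 12.1). Z is determined by |WZ| = 44.3 and |ZA| = 54.1 together: it lies at the intersection of circle(W, 44.3) and circle(A, 54.1). With |WA| = 80.2, the foot of the radical line on WA is 34.1 from W and the perpendicular offset is √(44.3² − 34.1²) = 28.3. Taking the right-of-WA solution: Z = (19.4, -21.0).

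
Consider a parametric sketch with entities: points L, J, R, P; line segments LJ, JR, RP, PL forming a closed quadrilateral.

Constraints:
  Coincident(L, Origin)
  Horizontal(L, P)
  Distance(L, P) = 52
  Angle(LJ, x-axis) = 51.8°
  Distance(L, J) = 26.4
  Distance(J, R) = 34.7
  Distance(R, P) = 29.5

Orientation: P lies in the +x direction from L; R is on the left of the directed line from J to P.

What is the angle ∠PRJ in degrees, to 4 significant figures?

79.55°

Checks: |JR| = 34.70 ✓; |RP| = 29.50 ✓.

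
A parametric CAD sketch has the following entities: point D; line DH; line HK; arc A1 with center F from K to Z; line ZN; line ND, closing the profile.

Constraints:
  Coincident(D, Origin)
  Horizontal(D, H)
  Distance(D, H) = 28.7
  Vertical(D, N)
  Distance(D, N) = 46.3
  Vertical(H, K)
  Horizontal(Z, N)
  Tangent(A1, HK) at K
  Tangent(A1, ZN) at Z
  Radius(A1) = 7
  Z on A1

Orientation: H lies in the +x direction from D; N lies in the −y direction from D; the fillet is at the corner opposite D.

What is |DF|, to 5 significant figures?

44.893

D is at the origin; DH is horizontal with |DH| = 28.7 and H on the +x side, so H = (28.700, 0.0000). D and N share the same x with |DN| = 46.3 and N on the −y side, so N = (0.0000, -46.300). The virtual corner opposite D is at (28.700, -46.300). A1 meets HK tangentially, so FK is at right angles to HK and tangency of A1 to ZN means the radius FZ is perpendicular to ZN, with radius 7.0, so the center F sits 7.0 in from both sides at F = (21.700, -39.300). Then |DF| = |F − D| = 44.893.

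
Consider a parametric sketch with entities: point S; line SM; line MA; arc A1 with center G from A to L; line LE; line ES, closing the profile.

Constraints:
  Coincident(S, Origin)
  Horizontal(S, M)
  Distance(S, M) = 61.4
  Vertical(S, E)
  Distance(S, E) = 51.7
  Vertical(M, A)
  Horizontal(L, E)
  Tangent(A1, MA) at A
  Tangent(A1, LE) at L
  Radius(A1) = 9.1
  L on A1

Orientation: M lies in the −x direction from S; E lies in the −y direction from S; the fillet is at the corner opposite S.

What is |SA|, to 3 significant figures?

74.7

S is at the origin; S and M share the same y with |SM| = 61.4 and M on the −x side, so M = (-61.4, 0.00). SE is vertical with |SE| = 51.7 and E on the −y side, so E = (0.00, -51.7). The virtual corner opposite S is at (-61.4, -51.7). The tangent condition forces GA to be normal to MA and tangency of A1 to LE means the radius GL is perpendicular to LE, with radius 9.1, so the center G sits 9.1 in from both sides at G = (-52.3, -42.6). That places the tangent points at A = (-61.4, -42.6) on MA and L = (-52.3, -51.7) on LE. Then |SA| = |A − S| = 74.7.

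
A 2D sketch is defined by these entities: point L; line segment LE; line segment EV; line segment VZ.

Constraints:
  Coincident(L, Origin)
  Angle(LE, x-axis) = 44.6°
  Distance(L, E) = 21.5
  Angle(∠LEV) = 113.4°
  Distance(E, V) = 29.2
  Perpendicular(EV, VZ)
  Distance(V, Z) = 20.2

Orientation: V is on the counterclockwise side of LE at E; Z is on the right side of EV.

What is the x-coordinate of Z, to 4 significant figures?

23.58

L is at the origin; LE runs at 44.6° with length 21.5, so E = 21.5·(cos 44.6°, sin 44.6°) = (15.31, 15.10). ∠LEV = 113.4°, so EV runs at 44.6° + (180° − 113.4°) = 111.2° from the x-axis; with |EV| = 29.2, V = E + 29.2·(cos 111.2°, sin 111.2°) = (4.749, 42.32). EV is perpendicular to VZ; with |VZ| = 20.2 on the right of EV, Z = V + 20.2·(0.9323, 0.3616) = (23.58, 49.62). So Z.x = 23.58.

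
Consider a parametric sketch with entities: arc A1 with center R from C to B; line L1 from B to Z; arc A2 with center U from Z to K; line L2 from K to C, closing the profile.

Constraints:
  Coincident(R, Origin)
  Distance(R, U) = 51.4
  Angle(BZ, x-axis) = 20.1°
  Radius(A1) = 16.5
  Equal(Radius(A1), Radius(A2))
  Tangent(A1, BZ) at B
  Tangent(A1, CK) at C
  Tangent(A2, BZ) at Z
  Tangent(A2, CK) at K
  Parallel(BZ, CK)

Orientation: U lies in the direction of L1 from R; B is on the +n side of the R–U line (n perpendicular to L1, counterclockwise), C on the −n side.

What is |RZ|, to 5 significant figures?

53.983

The slot axis is L1's direction at 20.1°, so u = (cos 20.1°, sin 20.1°) = (0.93909, 0.34366) and n = (−sin 20.1°, cos 20.1°) = (-0.34366, 0.93909). R is at the origin and U lies 51.4 along u from R, so U = 51.4·u = (48.269, 17.664). Tangency of A1 to both parallel lines with radius 16.5 puts B and C at R ± 16.5·n: B = (-5.6704, 15.495), C = (5.6704, -15.495). Equal radii place Z and K the same way about U: Z = U + 16.5·n = (42.599, 33.159), K = U − 16.5·n = (53.940, 2.1691). Then |RZ| = |Z − R| = 53.983.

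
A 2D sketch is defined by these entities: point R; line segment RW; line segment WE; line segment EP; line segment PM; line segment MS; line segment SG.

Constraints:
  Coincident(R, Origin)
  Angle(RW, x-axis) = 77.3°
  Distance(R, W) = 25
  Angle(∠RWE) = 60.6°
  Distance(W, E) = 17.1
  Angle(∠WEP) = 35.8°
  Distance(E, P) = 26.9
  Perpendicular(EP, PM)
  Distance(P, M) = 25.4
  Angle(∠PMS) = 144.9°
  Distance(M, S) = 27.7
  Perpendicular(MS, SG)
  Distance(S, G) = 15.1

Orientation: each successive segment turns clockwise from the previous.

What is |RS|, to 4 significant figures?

63.16

R is at the origin; RW runs at 77.3° with length 25.0, so W = (5.496, 24.39). ∠RWE = 60.6° gives WE at -42.10° from the x-axis; with |WE| = 17.1, E = (18.18, 12.92). ∠WEP = 35.8° gives EP at 173.7° from the x-axis; with |EP| = 26.9, P = (-8.554, 15.88). EP ⟂ PM, so PM runs at 83.70°; with |PM| = 25.4, M = (-5.766, 41.12). ∠PMS = 144.9° gives MS at 48.60° from the x-axis; with |MS| = 27.7, S = (12.55, 61.90). Then |RS| = |S − R| = 63.16.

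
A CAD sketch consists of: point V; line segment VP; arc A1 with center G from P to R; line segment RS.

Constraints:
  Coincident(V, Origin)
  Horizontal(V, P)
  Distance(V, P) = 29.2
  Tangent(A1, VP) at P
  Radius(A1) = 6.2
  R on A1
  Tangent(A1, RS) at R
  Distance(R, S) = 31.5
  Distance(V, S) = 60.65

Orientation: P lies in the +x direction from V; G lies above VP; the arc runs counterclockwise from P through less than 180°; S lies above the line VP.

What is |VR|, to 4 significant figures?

33.77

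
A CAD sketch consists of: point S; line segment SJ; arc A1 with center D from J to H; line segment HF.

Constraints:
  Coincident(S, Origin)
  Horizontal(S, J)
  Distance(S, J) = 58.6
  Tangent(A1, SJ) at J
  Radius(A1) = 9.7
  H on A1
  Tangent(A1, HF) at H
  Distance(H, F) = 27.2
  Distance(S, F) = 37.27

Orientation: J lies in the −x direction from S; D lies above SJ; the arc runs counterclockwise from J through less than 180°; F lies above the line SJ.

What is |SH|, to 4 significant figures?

52.39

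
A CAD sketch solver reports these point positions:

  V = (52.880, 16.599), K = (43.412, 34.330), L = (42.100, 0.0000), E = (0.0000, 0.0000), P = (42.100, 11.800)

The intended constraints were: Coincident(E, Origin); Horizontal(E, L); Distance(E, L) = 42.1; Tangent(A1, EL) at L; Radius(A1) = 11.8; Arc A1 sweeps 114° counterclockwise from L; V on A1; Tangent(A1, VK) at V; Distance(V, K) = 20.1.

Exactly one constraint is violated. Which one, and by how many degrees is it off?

Tangent(A1, VK) at V — off by 4.10°.

E = (0.00, 0.00) ✓; E.y = 0.00, L.y = 0.00 ✓; |EL| = 42.10 ✓; ∠(PL, LE) = 90.00° ✓; |PL| = 11.80 ✓; bearing(P→V) − bearing(P→L) = 114.0° ✓; |PV| = 11.80 ✓; ∠(PV, VK) = 85.90° ✗; |VK| = 20.10 ✓.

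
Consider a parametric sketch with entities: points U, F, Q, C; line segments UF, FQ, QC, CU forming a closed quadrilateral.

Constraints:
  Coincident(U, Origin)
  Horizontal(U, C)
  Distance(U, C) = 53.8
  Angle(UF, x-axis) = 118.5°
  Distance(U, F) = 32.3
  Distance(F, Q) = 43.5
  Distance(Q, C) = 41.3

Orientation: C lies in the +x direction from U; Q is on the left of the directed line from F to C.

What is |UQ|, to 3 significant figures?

42.6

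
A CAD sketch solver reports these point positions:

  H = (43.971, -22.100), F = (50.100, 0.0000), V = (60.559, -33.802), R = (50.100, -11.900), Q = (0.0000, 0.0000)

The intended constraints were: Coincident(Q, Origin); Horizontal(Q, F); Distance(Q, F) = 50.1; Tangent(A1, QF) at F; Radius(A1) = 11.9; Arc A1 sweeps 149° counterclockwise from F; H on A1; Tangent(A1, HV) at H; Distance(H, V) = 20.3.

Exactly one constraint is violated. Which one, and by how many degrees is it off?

Tangent(A1, HV) at H — off by 4.20°.

Q = (0.00, 0.00) ✓; Q.y = 0.00, F.y = 0.00 ✓; |QF| = 50.10 ✓; ∠(RF, FQ) = 90.00° ✓; |RF| = 11.90 ✓; bearing(R→H) − bearing(R→F) = 149.0° ✓; |RH| = 11.90 ✓; ∠(RH, HV) = 94.20° ✗; |HV| = 20.30 ✓.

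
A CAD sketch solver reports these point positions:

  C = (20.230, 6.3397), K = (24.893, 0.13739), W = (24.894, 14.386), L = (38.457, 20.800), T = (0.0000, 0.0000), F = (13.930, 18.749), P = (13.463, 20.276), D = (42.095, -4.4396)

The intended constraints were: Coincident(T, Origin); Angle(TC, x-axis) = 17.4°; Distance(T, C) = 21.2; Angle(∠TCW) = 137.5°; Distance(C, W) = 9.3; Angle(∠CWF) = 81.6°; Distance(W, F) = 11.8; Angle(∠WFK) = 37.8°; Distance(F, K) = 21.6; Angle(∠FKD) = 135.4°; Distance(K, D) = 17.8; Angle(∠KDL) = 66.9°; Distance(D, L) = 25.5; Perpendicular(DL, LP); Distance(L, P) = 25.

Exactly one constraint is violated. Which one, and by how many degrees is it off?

Perpendicular(DL, LP) — off by 7.00°.

T = (0.00, 0.00) ✓; TC at 17.40° ✓; |TC| = 21.20 ✓; ∠TCW = 137.5° ✓; |CW| = 9.300 ✓; ∠CWF = 81.60° ✓; |WF| = 11.80 ✓; ∠WFK = 37.80° ✓; |FK| = 21.60 ✓; ∠FKD = 135.4° ✓; |KD| = 17.80 ✓; ∠KDL = 66.90° ✓; |DL| = 25.50 ✓; ∠(DL, LP) = 83.00° ✗; |LP| = 25.00 ✓.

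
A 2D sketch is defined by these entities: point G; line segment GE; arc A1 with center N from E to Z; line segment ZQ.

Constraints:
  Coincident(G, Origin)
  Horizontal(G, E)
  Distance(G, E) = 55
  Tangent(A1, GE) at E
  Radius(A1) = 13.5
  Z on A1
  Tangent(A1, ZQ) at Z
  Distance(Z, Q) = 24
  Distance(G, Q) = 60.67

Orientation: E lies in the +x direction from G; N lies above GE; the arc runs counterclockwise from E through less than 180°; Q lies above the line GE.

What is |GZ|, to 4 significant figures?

68.18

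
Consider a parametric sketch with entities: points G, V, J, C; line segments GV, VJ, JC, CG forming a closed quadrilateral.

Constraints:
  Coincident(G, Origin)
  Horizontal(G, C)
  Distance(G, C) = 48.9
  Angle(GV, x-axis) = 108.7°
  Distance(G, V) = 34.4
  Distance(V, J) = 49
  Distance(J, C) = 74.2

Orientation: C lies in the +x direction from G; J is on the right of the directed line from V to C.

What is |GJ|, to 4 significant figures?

28.00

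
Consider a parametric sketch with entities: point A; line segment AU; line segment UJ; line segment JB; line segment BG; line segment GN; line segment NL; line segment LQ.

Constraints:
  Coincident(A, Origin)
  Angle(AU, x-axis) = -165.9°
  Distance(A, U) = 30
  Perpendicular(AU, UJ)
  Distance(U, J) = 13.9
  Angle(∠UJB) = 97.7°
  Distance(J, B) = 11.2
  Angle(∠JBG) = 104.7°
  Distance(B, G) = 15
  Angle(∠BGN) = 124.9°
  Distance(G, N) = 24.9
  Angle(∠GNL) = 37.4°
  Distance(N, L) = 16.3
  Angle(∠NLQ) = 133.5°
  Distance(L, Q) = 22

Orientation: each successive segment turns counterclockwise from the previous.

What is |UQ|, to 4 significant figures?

21.30

A is at the origin; AU runs at -165.9° with length 30.0, so U = (-29.10, -7.308). The perpendicularity gives UJ at right angles to AU, so UJ runs at -75.90°; with |UJ| = 13.9, J = (-25.71, -20.79). ∠UJB = 97.7° gives JB at 6.400° from the x-axis; with |JB| = 11.2, B = (-14.58, -19.54). ∠JBG = 104.7° gives BG at 81.70° from the x-axis; with |BG| = 15.0, G = (-12.41, -4.698). ∠BGN = 124.9° gives GN at 136.8° from the x-axis; with |GN| = 24.9, N = (-30.57, 12.35). ∠GNL = 37.4° gives NL at -80.60° from the x-axis; with |NL| = 16.3, L = (-27.90, -3.734). ∠NLQ = 133.5° gives LQ at -34.10° from the x-axis; with |LQ| = 22.0, Q = (-9.686, -16.07). Then |UQ| = |Q − U| = 21.30.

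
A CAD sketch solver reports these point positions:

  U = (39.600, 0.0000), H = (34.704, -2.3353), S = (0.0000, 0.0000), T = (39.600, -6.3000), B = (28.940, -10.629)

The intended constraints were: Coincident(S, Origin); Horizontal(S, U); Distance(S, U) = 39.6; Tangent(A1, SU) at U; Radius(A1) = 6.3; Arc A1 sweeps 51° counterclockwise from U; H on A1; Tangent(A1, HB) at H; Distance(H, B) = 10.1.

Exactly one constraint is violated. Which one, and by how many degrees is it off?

Tangent(A1, HB) at H — off by 4.20°.

S = (0.00, 0.00) ✓; S.y = 0.00, U.y = 0.00 ✓; |SU| = 39.60 ✓; ∠(TU, US) = 90.00° ✓; |TU| = 6.300 ✓; bearing(T→H) − bearing(T→U) = 51.00° ✓; |TH| = 6.300 ✓; ∠(TH, HB) = 85.80° ✗; |HB| = 10.10 ✓.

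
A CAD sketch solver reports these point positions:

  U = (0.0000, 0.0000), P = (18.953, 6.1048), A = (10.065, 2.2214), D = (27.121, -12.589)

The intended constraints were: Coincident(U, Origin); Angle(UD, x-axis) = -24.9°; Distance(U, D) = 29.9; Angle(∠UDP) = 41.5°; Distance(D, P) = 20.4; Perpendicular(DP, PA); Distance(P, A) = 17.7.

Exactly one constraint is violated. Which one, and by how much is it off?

Distance(P, A) = 17.7 — off by 8.00.

U = (0.00, 0.00) ✓; UD at -24.90° ✓; |UD| = 29.90 ✓; ∠UDP = 41.50° ✓; |DP| = 20.40 ✓; ∠(DP, PA) = 90.00° ✓; |PA| = 9.699 ✗.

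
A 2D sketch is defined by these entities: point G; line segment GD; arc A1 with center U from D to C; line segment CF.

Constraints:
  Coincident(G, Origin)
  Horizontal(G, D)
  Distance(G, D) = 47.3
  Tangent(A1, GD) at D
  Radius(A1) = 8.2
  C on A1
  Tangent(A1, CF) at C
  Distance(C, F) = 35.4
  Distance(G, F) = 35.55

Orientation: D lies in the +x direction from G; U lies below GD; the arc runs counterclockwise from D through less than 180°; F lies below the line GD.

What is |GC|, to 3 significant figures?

41.1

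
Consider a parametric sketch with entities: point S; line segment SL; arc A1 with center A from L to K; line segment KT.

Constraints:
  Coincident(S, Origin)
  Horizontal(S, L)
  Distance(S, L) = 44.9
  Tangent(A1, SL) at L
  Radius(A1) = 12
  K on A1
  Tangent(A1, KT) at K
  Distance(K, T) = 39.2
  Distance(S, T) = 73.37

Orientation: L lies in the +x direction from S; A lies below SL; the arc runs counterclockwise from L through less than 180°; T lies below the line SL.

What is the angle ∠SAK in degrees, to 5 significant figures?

40.899°

S is at the origin; SL is horizontal with |SL| = 44.9 and L on the +x side, so L = (44.900, 0.0000). A1 meets SL tangentially, so AL is at right angles to SL, so A = L + (0, -12) = (44.900, -12.000). Since AK ⟂ KT (tangency), |AT| = √(12.0² + 39.2²) = 40.996 regardless of where K sits on A1. So T lies on both circle(S, 73.37) and circle(A, 40.996); the below-SL intersection is T = (51.253, -52.500). K is the foot of the tangent from T: K = (34.109, -17.248).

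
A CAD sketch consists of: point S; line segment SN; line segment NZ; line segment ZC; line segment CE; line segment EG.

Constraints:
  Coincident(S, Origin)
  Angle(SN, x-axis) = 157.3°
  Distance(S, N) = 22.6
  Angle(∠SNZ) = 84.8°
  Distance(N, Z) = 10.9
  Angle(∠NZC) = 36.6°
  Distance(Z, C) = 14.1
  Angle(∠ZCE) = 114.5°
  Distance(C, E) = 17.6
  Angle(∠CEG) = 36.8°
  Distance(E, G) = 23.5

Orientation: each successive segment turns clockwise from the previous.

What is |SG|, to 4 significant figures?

26.39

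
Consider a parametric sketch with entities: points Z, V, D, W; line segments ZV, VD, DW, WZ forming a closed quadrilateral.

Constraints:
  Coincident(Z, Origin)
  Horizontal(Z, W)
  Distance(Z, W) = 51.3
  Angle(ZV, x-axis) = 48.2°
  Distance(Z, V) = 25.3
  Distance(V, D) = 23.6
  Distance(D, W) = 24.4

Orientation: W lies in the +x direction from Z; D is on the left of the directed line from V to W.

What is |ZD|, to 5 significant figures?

45.790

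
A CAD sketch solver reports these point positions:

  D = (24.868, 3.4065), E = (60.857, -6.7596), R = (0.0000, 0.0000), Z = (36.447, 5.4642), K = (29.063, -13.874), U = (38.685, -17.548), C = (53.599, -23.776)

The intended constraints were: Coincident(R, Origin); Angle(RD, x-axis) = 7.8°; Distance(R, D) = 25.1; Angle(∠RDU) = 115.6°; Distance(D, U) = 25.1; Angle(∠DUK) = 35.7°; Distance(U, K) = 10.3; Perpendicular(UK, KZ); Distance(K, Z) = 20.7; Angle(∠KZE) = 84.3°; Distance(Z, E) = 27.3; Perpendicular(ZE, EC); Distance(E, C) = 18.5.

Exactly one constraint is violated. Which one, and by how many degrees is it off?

Perpendicular(ZE, EC) — off by 3.50°.

R = (0.00, 0.00) ✓; RD at 7.800° ✓; |RD| = 25.10 ✓; ∠RDU = 115.6° ✓; |DU| = 25.10 ✓; ∠DUK = 35.70° ✓; |UK| = 10.30 ✓; ∠(UK, KZ) = 90.00° ✓; |KZ| = 20.70 ✓; ∠KZE = 84.30° ✓; |ZE| = 27.30 ✓; ∠(ZE, EC) = 86.50° ✗; |EC| = 18.50 ✓.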